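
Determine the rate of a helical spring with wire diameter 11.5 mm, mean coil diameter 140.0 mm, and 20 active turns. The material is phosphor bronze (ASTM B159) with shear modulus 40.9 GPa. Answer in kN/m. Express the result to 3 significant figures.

1.63 kN/m

k = Gd⁴/(8D³N_a) = (40.9×10³ × 11.5⁴) / (8 × 140.0³ × 20)
  = 7.15344e+08 / 4.3904e+08 = 1.6293 N/mm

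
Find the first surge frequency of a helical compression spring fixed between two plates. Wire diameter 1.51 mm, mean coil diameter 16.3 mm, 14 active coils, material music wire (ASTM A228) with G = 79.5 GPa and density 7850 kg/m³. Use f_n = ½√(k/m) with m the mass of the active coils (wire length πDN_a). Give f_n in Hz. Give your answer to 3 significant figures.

k = Gd⁴/(8D³N_a) = (79.5×10³)(1.51⁴)/(8·16.3³·14) = 0.85211 N/mm = 852.11 N/m
Wire length L = πDN_a = π·16.3·14 = 716.91 mm
m = ρ·(πd²/4)·L = 7850 × 1.7908×10⁻⁶ m² × 0.71691 m = 0.010078 kg
f_n = ½√(k/m) = 0.5·√(852.11/0.010078) = 0.5·√(84550) = 145.39 Hz

145 Hz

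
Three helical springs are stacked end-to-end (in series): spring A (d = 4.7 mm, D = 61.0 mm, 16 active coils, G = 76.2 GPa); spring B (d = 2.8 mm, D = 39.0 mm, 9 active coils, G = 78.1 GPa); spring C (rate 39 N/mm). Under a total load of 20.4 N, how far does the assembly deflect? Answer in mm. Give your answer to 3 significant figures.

k_A = Gd⁴/(8D³N_a) = (76.2×10³)(4.7⁴)/(8·61.0³·16) = 1.2798 N/mm
k_B = Gd⁴/(8D³N_a) = (78.1×10³)(2.8⁴)/(8·39.0³·9) = 1.124 N/mm
Series: 1/k_eq = 1/1.2798 + 1/1.124 + 1/39 = 1.6967; k_eq = 0.58938 N/mm
δ = F/k_eq = 20.4/0.58938 = 34.613 mm

34.6 mm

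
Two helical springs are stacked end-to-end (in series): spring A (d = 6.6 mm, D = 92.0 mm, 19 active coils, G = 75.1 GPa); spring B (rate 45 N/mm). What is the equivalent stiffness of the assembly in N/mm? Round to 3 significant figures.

k_A = Gd⁴/(8D³N_a) = (75.1×10³)(6.6⁴)/(8·92.0³·19) = 1.204 N/mm
Series: 1/k_eq = 1/1.204 + 1/45 = 0.85282; k_eq = 1.1726 N/mm

1.17 N/mm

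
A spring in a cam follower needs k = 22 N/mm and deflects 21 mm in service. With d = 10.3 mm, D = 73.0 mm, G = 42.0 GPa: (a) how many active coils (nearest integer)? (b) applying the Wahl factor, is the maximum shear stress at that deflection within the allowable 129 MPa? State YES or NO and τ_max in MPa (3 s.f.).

(a) 7 coils; (b) YES, τ_max = 93.8 MPa

N_a = Gd⁴/(8D³k) = (42.0×10³)(10.3⁴)/(8·73.0³·22) = 6.904 → N_a = 7
Actual rate k = Gd⁴/(8D³·7) = 21.699 N/mm
Working load F = kδ = 21.699·21 = 455.68 N
C = 73.0/10.3 = 7.0874; K_W = (4C−1)/(4C−4)+0.615/C = 1.2100
τ_max = K_W·8FD/(πd³) = 1.2100·77.52 = 93.797 MPa
τ_max ≤ 129 MPa → acceptable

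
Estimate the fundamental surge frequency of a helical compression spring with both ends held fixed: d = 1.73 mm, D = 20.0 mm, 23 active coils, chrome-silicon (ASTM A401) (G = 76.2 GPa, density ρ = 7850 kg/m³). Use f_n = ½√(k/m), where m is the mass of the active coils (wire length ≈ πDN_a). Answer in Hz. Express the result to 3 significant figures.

65.9 Hz

k = Gd⁴/(8D³N_a) = (76.2×10³)(1.73⁴)/(8·20.0³·23) = 0.46369 N/mm = 463.69 N/m
Wire length L = πDN_a = π·20.0·23 = 1445.1 mm
m = ρ·(πd²/4)·L = 7850 × 2.3506×10⁻⁶ m² × 1.4451 m = 0.026666 kg
f_n = ½√(k/m) = 0.5·√(463.69/0.026666) = 0.5·√(17389) = 65.933 Hz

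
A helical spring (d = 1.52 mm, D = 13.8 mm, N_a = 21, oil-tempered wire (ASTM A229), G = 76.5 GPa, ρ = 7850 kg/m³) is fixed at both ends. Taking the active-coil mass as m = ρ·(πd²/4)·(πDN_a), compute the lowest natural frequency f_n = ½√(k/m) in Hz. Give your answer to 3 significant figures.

134 Hz

k = Gd⁴/(8D³N_a) = (76.5×10³)(1.52⁴)/(8·13.8³·21) = 0.92489 N/mm = 924.89 N/m
Wire length L = πDN_a = π·13.8·21 = 910.43 mm
m = ρ·(πd²/4)·L = 7850 × 1.8146×10⁻⁶ m² × 0.91043 m = 0.012969 kg
f_n = ½√(k/m) = 0.5·√(924.89/0.012969) = 0.5·√(71317) = 133.53 Hz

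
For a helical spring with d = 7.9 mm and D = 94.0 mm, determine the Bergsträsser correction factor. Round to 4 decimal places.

C = D/d = 94.0/7.9 = 11.8987
K_B = (4C+2)/(4C−3) = 49.595/44.595 = 1.1121

1.1121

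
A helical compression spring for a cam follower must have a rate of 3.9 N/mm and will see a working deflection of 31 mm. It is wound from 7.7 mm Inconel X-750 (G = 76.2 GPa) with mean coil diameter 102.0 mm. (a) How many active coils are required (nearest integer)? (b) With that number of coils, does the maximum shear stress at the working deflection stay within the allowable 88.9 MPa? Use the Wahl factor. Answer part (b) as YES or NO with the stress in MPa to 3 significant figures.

(a) 8 coils; (b) YES, τ_max = 77.1 MPa

N_a = Gd⁴/(8D³k) = (76.2×10³)(7.7⁴)/(8·102.0³·3.9) = 8.09 → N_a = 8
Actual rate k = Gd⁴/(8D³·8) = 3.944 N/mm
Working load F = kδ = 3.944·31 = 122.26 N
C = 102.0/7.7 = 13.2468; K_W = (4C−1)/(4C−4)+0.615/C = 1.1077
τ_max = K_W·8FD/(πd³) = 1.1077·69.561 = 77.051 MPa
τ_max ≤ 88.9 MPa → acceptable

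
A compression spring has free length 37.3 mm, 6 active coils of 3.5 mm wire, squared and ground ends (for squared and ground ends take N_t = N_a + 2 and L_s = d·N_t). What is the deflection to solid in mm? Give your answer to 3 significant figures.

9.30 mm

N_t = 8; L_s = 3.5·8 = 28 mm
δ_solid = L₀ − L_s = 37.3 − 28 = 9.3 mm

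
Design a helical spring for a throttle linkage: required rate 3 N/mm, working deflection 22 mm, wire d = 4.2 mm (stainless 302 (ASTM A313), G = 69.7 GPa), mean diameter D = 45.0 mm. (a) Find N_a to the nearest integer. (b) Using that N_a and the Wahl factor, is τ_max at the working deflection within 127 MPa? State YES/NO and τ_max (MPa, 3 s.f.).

N_a = Gd⁴/(8D³k) = (69.7×10³)(4.2⁴)/(8·45.0³·3) = 9.917 → N_a = 10
Actual rate k = Gd⁴/(8D³·10) = 2.9751 N/mm
Working load F = kδ = 2.9751·22 = 65.452 N
C = 45.0/4.2 = 10.7143; K_W = (4C−1)/(4C−4)+0.615/C = 1.1346
τ_max = K_W·8FD/(πd³) = 1.1346·101.23 = 114.86 MPa
τ_max ≤ 127 MPa → acceptable

(a) 10 coils; (b) YES, τ_max = 115 MPa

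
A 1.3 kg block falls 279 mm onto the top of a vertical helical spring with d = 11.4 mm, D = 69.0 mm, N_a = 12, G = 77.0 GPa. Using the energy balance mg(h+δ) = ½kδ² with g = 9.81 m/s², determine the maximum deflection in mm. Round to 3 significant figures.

k = Gd⁴/(8D³N_a) = (77.0×10³)(11.4⁴)/(8·69.0³·12) = 41.237 N/mm
W = mg = 1.3 × 9.81 = 12.753 N
½kδ² − Wδ − Wh = 0 → δ = (W + √(W² + 2kWh))/k
δ = (12.753 + √(162.64 + 293453))/41.237 = (12.753 + 541.86)/41.237 = 13.449 mm

13.4 mm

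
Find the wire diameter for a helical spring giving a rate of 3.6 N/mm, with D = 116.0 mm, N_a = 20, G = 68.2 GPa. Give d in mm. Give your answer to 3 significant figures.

10.7 mm

d = (8D³N_a·k / G)^(1/4) = (8·116.0³·20·3.6 / (68.2×10³))^0.25
  = (13183)^0.25 = 10.7153 mm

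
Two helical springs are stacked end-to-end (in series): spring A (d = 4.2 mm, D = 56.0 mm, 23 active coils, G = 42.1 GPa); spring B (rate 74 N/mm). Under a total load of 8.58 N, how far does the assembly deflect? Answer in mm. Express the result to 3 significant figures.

21.3 mm

k_A = Gd⁴/(8D³N_a) = (42.1×10³)(4.2⁴)/(8·56.0³·23) = 0.40541 N/mm
Series: 1/k_eq = 1/0.40541 + 1/74 = 2.4801; k_eq = 0.4032 N/mm
δ = F/k_eq = 8.58/0.4032 = 21.28 mm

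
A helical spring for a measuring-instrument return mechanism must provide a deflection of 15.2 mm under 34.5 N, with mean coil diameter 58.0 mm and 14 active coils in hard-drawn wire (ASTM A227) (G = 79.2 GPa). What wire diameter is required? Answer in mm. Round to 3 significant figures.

5.00 mm

Required rate k = F/δ = 34.5/15.2 = 2.2697 N/mm
d = (8D³N_a·k / G)^(1/4) = (8·58.0³·14·2.2697 / (79.2×10³))^0.25
  = (626.26)^0.25 = 5.0025 mm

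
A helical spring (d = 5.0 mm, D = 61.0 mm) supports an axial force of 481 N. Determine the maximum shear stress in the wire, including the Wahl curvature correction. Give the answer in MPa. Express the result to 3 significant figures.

668 MPa

Spring index C = D/d = 61.0/5.0 = 12.2000
K_W = (4C−1)/(4C−4) + 0.615/C = 47.800/44.800 + 0.0504 = 1.1174
τ₀ = 8FD/(πd³) = 8·481·61.0/(π·5.0³) = 234728/392.7 = 597.73 MPa
τ_max = K·τ₀ = 1.1174 × 597.73 = 667.89 MPa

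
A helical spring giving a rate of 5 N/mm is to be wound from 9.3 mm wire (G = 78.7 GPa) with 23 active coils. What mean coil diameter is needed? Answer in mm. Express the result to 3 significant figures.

D = (Gd⁴/(8N_a·k))^(1/3) = (78.7×10³·9.3⁴/(8·23·5))^(1/3)
  = (639910)^(1/3) = 86.1733 mm

86.2 mm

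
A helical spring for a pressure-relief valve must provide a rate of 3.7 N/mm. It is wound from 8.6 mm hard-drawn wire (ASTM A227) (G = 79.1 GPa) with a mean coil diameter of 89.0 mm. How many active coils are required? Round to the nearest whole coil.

21

N_a = Gd⁴/(8D³k) = (79.1×10³ × 8.6⁴)/(8 × 89.0³ × 3.7)
    = 4.32683e+08 / 2.08671e+07 = 20.74 → 21 coils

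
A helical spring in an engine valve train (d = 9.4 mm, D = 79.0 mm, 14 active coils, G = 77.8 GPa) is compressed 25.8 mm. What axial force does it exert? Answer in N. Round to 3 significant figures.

284 N

k = Gd⁴/(8D³N_a) = (77.8×10³)(9.4⁴)/(8·79.0³·14) = 11 N/mm
F = k·δ = 11 × 25.8 = 283.8 N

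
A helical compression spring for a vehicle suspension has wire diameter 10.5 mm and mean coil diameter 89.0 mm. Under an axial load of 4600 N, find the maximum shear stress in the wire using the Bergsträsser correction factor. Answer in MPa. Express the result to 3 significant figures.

Spring index C = D/d = 89.0/10.5 = 8.4762
K_B = (4C+2)/(4C−3) = 35.905/30.905 = 1.1618
τ₀ = 8FD/(πd³) = 8·4600·89.0/(π·10.5³) = 3.2752e+06/3636.8 = 900.58 MPa
τ_max = K·τ₀ = 1.1618 × 900.58 = 1046.3 MPa

1050 MPa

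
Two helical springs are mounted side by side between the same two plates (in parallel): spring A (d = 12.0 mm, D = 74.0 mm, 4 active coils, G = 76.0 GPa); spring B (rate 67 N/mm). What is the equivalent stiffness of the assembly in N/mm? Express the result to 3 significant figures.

189 N/mm

k_A = Gd⁴/(8D³N_a) = (76.0×10³)(12.0⁴)/(8·74.0³·4) = 121.53 N/mm
Parallel: k_eq = 121.53 + 67 = 188.53 N/mm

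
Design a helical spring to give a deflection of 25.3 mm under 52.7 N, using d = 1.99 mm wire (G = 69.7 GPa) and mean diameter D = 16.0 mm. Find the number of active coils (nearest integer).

16

Required rate k = F/δ = 52.7/25.3 = 2.083 N/mm
N_a = Gd⁴/(8D³k) = (69.7×10³ × 1.99⁴)/(8 × 16.0³ × 2.083)
    = 1.09306e+06 / 68255.9 = 16.01 → 16 coils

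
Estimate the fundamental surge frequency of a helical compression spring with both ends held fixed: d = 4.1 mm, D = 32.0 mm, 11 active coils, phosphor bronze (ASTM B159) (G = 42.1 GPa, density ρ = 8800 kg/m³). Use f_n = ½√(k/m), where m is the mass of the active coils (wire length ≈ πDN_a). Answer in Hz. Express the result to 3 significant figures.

k = Gd⁴/(8D³N_a) = (42.1×10³)(4.1⁴)/(8·32.0³·11) = 4.1256 N/mm = 4125.6 N/m
Wire length L = πDN_a = π·32.0·11 = 1105.8 mm
m = ρ·(πd²/4)·L = 8800 × 13.203×10⁻⁶ m² × 1.1058 m = 0.12848 kg
f_n = ½√(k/m) = 0.5·√(4125.6/0.12848) = 0.5·√(32111) = 89.598 Hz

89.6 Hz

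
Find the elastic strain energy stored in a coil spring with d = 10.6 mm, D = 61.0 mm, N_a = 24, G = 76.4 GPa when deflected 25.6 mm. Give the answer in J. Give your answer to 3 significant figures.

k = Gd⁴/(8D³N_a) = (76.4×10³)(10.6⁴)/(8·61.0³·24) = 22.132 N/mm
U = ½kδ² = 0.5 × 22.132 × 25.6² = 7252.3 N·mm = 7.2523 J

7.25 J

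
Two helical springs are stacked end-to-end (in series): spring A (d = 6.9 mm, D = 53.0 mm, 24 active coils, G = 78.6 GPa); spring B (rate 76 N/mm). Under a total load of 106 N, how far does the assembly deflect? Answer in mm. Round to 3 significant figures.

18.4 mm

k_A = Gd⁴/(8D³N_a) = (78.6×10³)(6.9⁴)/(8·53.0³·24) = 6.2329 N/mm
Series: 1/k_eq = 1/6.2329 + 1/76 = 0.1736; k_eq = 5.7605 N/mm
δ = F/k_eq = 106/5.7605 = 18.401 mm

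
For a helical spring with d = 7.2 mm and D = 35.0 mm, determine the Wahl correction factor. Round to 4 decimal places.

C = D/d = 35.0/7.2 = 4.8611
K_W = (4C−1)/(4C−4) + 0.615/C = 18.444/15.444 + 0.1265 = 1.3208

1.3208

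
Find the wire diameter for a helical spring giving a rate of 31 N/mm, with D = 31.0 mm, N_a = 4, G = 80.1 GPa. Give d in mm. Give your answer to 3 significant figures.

d = (8D³N_a·k / G)^(1/4) = (8·31.0³·4·31 / (80.1×10³))^0.25
  = (368.95)^0.25 = 4.3827 mm

4.38 mm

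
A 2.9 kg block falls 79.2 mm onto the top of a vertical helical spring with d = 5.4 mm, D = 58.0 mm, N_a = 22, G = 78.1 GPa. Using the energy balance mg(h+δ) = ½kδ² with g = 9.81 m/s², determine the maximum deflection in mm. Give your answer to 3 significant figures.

65.2 mm

k = Gd⁴/(8D³N_a) = (78.1×10³)(5.4⁴)/(8·58.0³·22) = 1.9339 N/mm
W = mg = 2.9 × 9.81 = 28.449 N
½kδ² − Wδ − Wh = 0 → δ = (W + √(W² + 2kWh))/k
δ = (28.449 + √(809.35 + 8714.68))/1.9339 = (28.449 + 97.591)/1.9339 = 65.175 mm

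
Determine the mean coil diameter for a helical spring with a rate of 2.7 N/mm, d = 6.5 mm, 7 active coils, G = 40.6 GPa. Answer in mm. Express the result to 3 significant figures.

D = (Gd⁴/(8N_a·k))^(1/3) = (40.6×10³·6.5⁴/(8·7·2.7))^(1/3)
  = (479322)^(1/3) = 78.2605 mm

78.3 mm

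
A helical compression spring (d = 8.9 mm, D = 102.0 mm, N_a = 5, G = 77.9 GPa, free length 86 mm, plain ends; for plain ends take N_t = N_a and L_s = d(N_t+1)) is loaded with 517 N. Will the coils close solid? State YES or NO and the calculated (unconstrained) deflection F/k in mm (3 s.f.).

k = Gd⁴/(8D³N_a) = (77.9×10³)(8.9⁴)/(8·102.0³·5) = 11.514 N/mm
N_t = 5; L_s = 8.9·6 = 53.4 mm; δ_solid = L₀ − L_s = 86 − 53.4 = 32.6 mm
δ = F/k = 517/11.514 = 44.901 mm
δ ≥ δ_solid → spring goes solid

YES, δ = 44.9 mm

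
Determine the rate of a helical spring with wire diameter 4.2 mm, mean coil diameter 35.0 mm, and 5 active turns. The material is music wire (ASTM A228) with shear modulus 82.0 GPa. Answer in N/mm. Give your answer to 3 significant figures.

14.9 N/mm

k = Gd⁴/(8D³N_a) = (82.0×10³ × 4.2⁴) / (8 × 35.0³ × 5)
  = 2.55159e+07 / 1.715e+06 = 14.878 N/mm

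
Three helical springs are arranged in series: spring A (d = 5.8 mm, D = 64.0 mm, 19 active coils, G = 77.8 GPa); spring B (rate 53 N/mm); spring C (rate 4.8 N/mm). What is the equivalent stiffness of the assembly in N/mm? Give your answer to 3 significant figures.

1.47 N/mm

k_A = Gd⁴/(8D³N_a) = (77.8×10³)(5.8⁴)/(8·64.0³·19) = 2.2096 N/mm
Series: 1/k_eq = 1/2.2096 + 1/53 + 1/4.8 = 0.67978; k_eq = 1.4711 N/mm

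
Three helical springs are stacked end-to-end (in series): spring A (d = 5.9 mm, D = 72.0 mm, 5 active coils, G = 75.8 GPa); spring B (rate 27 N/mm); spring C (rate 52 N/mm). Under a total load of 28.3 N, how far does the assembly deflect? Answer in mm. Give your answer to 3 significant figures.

6.19 mm

k_A = Gd⁴/(8D³N_a) = (75.8×10³)(5.9⁴)/(8·72.0³·5) = 6.152 N/mm
Series: 1/k_eq = 1/6.152 + 1/27 + 1/52 = 0.21882; k_eq = 4.5701 N/mm
δ = F/k_eq = 28.3/4.5701 = 6.1925 mm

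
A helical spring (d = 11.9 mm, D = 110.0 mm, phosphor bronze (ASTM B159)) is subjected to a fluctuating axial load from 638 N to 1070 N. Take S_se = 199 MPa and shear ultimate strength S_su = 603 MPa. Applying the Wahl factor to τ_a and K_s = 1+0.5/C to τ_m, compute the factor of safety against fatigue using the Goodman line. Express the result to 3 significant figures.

C = D/d = 110.0/11.9 = 9.2437; K_W = (4C−1)/(4C−4)+0.615/C = 1.1575; K_s = 1+0.5/C = 1.0541
F_a = (F_max−F_min)/2 = 216 N; F_m = (F_max+F_min)/2 = 854 N
τ_a = K_W·8F_aD/(πd³) = 1.1575 × 35.904 = 41.56 MPa
τ_m = K_s·8F_mD/(πd³) = 1.0541 × 141.95 = 149.63 MPa
Goodman: 1/n_f = τ_a/S_se + τ_m/S_su = 41.56/199 + 149.63/603 = 0.20884 + 0.24815 = 0.45699
n_f = 1/0.45699 = 2.188

2.19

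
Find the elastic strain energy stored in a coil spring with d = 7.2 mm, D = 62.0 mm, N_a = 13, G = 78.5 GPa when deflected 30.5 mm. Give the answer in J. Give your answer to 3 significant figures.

3.96 J

k = Gd⁴/(8D³N_a) = (78.5×10³)(7.2⁴)/(8·62.0³·13) = 8.5112 N/mm
U = ½kδ² = 0.5 × 8.5112 × 30.5² = 3958.8 N·mm = 3.9588 J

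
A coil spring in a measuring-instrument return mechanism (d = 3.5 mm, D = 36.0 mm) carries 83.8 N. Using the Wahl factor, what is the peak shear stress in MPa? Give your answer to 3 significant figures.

204 MPa

Spring index C = D/d = 36.0/3.5 = 10.2857
K_W = (4C−1)/(4C−4) + 0.615/C = 40.143/37.143 + 0.0598 = 1.1406
τ₀ = 8FD/(πd³) = 8·83.8·36.0/(π·3.5³) = 24134.4/134.7 = 179.18 MPa
τ_max = K·τ₀ = 1.1406 × 179.18 = 204.36 MPa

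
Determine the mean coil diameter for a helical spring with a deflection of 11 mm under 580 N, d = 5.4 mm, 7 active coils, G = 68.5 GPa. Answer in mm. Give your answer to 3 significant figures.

27.0 mm

Required rate k = F/δ = 580/11 = 52.727 N/mm
D = (Gd⁴/(8N_a·k))^(1/3) = (68.5×10³·5.4⁴/(8·7·52.727))^(1/3)
  = (19726.1)^(1/3) = 27.0197 mm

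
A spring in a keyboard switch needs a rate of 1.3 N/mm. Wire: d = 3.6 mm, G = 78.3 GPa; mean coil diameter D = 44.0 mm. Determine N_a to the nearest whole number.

15

N_a = Gd⁴/(8D³k) = (78.3×10³ × 3.6⁴)/(8 × 44.0³ × 1.3)
    = 1.31514e+07 / 885914 = 14.85 → 15 coils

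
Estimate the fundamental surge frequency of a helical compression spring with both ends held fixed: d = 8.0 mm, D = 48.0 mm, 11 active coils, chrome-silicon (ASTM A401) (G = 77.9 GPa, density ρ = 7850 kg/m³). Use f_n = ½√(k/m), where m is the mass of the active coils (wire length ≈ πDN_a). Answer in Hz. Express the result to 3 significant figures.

k = Gd⁴/(8D³N_a) = (77.9×10³)(8.0⁴)/(8·48.0³·11) = 32.786 N/mm = 32786 N/m
Wire length L = πDN_a = π·48.0·11 = 1658.8 mm
m = ρ·(πd²/4)·L = 7850 × 50.265×10⁻⁶ m² × 1.6588 m = 0.65452 kg
f_n = ½√(k/m) = 0.5·√(32786/0.65452) = 0.5·√(50092) = 111.91 Hz

112 Hz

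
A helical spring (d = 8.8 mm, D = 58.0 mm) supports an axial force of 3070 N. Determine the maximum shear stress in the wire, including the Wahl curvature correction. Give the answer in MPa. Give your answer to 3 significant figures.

817 MPa

Spring index C = D/d = 58.0/8.8 = 6.5909
K_W = (4C−1)/(4C−4) + 0.615/C = 25.364/22.364 + 0.0933 = 1.2275
τ₀ = 8FD/(πd³) = 8·3070·58.0/(π·8.8³) = 1.42448e+06/2140.9 = 665.36 MPa
τ_max = K·τ₀ = 1.2275 × 665.36 = 816.7 MPa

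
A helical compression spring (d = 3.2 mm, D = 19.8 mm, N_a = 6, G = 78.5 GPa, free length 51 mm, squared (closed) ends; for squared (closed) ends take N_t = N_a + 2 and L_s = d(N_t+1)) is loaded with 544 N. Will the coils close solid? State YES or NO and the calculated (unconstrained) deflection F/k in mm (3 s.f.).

k = Gd⁴/(8D³N_a) = (78.5×10³)(3.2⁴)/(8·19.8³·6) = 22.092 N/mm
N_t = 8; L_s = 3.2·9 = 28.8 mm; δ_solid = L₀ − L_s = 51 − 28.8 = 22.2 mm
δ = F/k = 544/22.092 = 24.624 mm
δ ≥ δ_solid → spring goes solid

YES, δ = 24.6 mm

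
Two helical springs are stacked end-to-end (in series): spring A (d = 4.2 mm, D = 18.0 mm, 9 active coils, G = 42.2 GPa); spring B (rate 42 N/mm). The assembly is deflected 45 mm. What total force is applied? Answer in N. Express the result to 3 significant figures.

807 N

k_A = Gd⁴/(8D³N_a) = (42.2×10³)(4.2⁴)/(8·18.0³·9) = 31.272 N/mm
Series: 1/k_eq = 1/31.272 + 1/42 = 0.055787; k_eq = 17.925 N/mm
F = k_eq·δ = 17.925·45 = 806.64 N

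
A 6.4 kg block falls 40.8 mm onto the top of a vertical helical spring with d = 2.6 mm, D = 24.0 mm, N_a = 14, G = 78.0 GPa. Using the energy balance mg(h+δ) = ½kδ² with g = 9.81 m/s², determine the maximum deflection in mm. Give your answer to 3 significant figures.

k = Gd⁴/(8D³N_a) = (78.0×10³)(2.6⁴)/(8·24.0³·14) = 2.3022 N/mm
W = mg = 6.4 × 9.81 = 62.784 N
½kδ² − Wδ − Wh = 0 → δ = (W + √(W² + 2kWh))/k
δ = (62.784 + √(3941.8 + 11794.4))/2.3022 = (62.784 + 125.44)/2.3022 = 81.761 mm

81.8 mm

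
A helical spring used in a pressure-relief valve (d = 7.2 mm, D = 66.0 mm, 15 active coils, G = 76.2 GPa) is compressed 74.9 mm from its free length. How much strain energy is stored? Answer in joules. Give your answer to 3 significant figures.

16.6 J

k = Gd⁴/(8D³N_a) = (76.2×10³)(7.2⁴)/(8·66.0³·15) = 5.9357 N/mm
U = ½kδ² = 0.5 × 5.9357 × 74.9² = 16650 N·mm = 16.65 J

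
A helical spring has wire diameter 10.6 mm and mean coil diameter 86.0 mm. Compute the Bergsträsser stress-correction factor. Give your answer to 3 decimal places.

1.170

C = D/d = 86.0/10.6 = 8.1132
K_B = (4C+2)/(4C−3) = 34.453/29.453 = 1.1698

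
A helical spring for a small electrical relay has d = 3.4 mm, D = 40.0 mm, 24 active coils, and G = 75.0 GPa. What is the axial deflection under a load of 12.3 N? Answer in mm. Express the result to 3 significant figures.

15.1 mm

k = Gd⁴/(8D³N_a) = (75.0×10³)(3.4⁴)/(8·40.0³·24) = 0.81563 N/mm
δ = F/k = 12.3 / 0.81563 = 15.08 mm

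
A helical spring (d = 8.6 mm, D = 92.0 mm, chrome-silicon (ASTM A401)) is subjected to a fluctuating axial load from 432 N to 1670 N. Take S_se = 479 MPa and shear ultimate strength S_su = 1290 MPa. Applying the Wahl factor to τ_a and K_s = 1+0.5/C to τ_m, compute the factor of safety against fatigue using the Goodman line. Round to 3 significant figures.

1.17

C = D/d = 92.0/8.6 = 10.6977; K_W = (4C−1)/(4C−4)+0.615/C = 1.1348; K_s = 1+0.5/C = 1.0467
F_a = (F_max−F_min)/2 = 619 N; F_m = (F_max+F_min)/2 = 1051 N
τ_a = K_W·8F_aD/(πd³) = 1.1348 × 227.99 = 258.73 MPa
τ_m = K_s·8F_mD/(πd³) = 1.0467 × 387.11 = 405.2 MPa
Goodman: 1/n_f = τ_a/S_se + τ_m/S_su = 258.73/479 + 405.2/1290 = 0.54015 + 0.31411 = 0.85427
n_f = 1/0.85427 = 1.171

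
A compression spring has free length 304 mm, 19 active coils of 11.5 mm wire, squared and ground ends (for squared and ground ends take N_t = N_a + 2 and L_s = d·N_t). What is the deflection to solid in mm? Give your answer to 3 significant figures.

N_t = 21; L_s = 11.5·21 = 241.5 mm
δ_solid = L₀ − L_s = 304 − 241.5 = 62.5 mm

62.5 mm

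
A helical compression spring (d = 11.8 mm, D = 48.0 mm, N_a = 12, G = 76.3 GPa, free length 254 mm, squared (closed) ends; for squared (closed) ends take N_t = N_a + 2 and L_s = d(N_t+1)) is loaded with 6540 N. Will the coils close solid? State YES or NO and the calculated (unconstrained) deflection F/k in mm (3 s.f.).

k = Gd⁴/(8D³N_a) = (76.3×10³)(11.8⁴)/(8·48.0³·12) = 139.33 N/mm
N_t = 14; L_s = 11.8·15 = 177 mm; δ_solid = L₀ − L_s = 254 − 177 = 77 mm
δ = F/k = 6540/139.33 = 46.938 mm
δ < δ_solid → spring does not go solid

NO, δ = 46.9 mm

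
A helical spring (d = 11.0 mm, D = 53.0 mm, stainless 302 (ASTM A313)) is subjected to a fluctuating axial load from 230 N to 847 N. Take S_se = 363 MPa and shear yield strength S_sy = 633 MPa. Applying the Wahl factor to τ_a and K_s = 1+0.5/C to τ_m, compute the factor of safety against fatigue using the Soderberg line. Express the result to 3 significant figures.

4.78

C = D/d = 53.0/11.0 = 4.8182; K_W = (4C−1)/(4C−4)+0.615/C = 1.3241; K_s = 1+0.5/C = 1.1038
F_a = (F_max−F_min)/2 = 308.5 N; F_m = (F_max+F_min)/2 = 538.5 N
τ_a = K_W·8F_aD/(πd³) = 1.3241 × 31.282 = 41.419 MPa
τ_m = K_s·8F_mD/(πd³) = 1.1038 × 54.604 = 60.27 MPa
Soderberg: 1/n_f = τ_a/S_se + τ_m/S_sy = 41.419/363 + 60.27/633 = 0.11410 + 0.09521 = 0.20932
n_f = 1/0.20932 = 4.777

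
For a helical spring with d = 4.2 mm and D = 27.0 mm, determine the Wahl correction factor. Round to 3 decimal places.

C = D/d = 27.0/4.2 = 6.4286
K_W = (4C−1)/(4C−4) + 0.615/C = 24.714/21.714 + 0.0957 = 1.2338

1.234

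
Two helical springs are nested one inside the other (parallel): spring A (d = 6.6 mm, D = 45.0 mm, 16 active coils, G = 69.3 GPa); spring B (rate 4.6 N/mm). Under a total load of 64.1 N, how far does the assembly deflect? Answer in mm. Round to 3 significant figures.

4.04 mm

k_A = Gd⁴/(8D³N_a) = (69.3×10³)(6.6⁴)/(8·45.0³·16) = 11.274 N/mm
Parallel: k_eq = 11.274 + 4.6 = 15.874 N/mm
δ = F/k_eq = 64.1/15.874 = 4.0382 mm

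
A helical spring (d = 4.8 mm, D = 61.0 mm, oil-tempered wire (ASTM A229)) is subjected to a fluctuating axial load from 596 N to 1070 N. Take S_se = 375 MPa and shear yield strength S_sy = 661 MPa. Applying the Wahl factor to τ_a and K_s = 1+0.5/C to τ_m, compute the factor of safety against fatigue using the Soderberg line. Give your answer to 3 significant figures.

C = D/d = 61.0/4.8 = 12.7083; K_W = (4C−1)/(4C−4)+0.615/C = 1.1125; K_s = 1+0.5/C = 1.0393
F_a = (F_max−F_min)/2 = 237 N; F_m = (F_max+F_min)/2 = 833 N
τ_a = K_W·8F_aD/(πd³) = 1.1125 × 332.89 = 370.32 MPa
τ_m = K_s·8F_mD/(πd³) = 1.0393 × 1170 = 1216 MPa
Soderberg: 1/n_f = τ_a/S_se + τ_m/S_sy = 370.32/375 + 1216/661 = 0.98752 + 1.83971 = 2.8272
n_f = 1/2.8272 = 0.3537

0.354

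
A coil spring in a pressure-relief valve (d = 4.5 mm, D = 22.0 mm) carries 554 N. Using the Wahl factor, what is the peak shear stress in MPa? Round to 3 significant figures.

Spring index C = D/d = 22.0/4.5 = 4.8889
K_W = (4C−1)/(4C−4) + 0.615/C = 18.556/15.556 + 0.1258 = 1.3187
τ₀ = 8FD/(πd³) = 8·554·22.0/(π·4.5³) = 97504/286.28 = 340.59 MPa
τ_max = K·τ₀ = 1.3187 × 340.59 = 449.12 MPa

449 MPa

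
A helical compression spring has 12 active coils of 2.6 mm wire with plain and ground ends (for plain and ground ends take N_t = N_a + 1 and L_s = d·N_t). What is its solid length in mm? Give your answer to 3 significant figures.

plain and ground ends: N_t = N_a + 1 = 12 + 1 = 13
L_s = d·N_t = 2.6 × 13 = 33.8 mm

33.8 mm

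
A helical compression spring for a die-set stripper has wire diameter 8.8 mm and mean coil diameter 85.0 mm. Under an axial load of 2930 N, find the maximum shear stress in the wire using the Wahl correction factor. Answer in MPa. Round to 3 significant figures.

Spring index C = D/d = 85.0/8.8 = 9.6591
K_W = (4C−1)/(4C−4) + 0.615/C = 37.636/34.636 + 0.0637 = 1.1503
τ₀ = 8FD/(πd³) = 8·2930·85.0/(π·8.8³) = 1.9924e+06/2140.9 = 930.63 MPa
τ_max = K·τ₀ = 1.1503 × 930.63 = 1070.5 MPa

1070 MPa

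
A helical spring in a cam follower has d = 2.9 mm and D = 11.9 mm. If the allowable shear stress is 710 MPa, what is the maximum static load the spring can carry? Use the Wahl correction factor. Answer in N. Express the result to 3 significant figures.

411 N

C = D/d = 11.9/2.9 = 4.1034
K_W = (4C−1)/(4C−4) + 0.615/C = 15.414/12.414 + 0.1499 = 1.3915
τ_max = K·8FD/(πd³) → F_max = τ_allow·πd³/(8DK)
F_max = 710·π·2.9³/(8·11.9·1.3915) = 54400/132.47 = 410.65 N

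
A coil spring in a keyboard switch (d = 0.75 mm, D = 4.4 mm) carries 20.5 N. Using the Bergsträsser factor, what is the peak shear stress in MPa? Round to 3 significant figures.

677 MPa

Spring index C = D/d = 4.4/0.75 = 5.8667
K_B = (4C+2)/(4C−3) = 25.467/20.467 = 1.2443
τ₀ = 8FD/(πd³) = 8·20.5·4.4/(π·0.75³) = 721.6/1.3254 = 544.46 MPa
τ_max = K·τ₀ = 1.2443 × 544.46 = 677.47 MPa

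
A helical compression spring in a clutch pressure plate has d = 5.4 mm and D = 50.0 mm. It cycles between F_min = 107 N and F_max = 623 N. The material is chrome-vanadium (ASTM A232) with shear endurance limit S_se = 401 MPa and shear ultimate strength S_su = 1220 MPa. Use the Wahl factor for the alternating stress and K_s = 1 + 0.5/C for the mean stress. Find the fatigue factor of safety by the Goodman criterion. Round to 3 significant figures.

1.17

C = D/d = 50.0/5.4 = 9.2593; K_W = (4C−1)/(4C−4)+0.615/C = 1.1572; K_s = 1+0.5/C = 1.0540
F_a = (F_max−F_min)/2 = 258 N; F_m = (F_max+F_min)/2 = 365 N
τ_a = K_W·8F_aD/(πd³) = 1.1572 × 208.62 = 241.42 MPa
τ_m = K_s·8F_mD/(πd³) = 1.0540 × 295.14 = 311.07 MPa
Goodman: 1/n_f = τ_a/S_se + τ_m/S_su = 241.42/401 + 311.07/1220 = 0.60204 + 0.25498 = 0.85701
n_f = 1/0.85701 = 1.167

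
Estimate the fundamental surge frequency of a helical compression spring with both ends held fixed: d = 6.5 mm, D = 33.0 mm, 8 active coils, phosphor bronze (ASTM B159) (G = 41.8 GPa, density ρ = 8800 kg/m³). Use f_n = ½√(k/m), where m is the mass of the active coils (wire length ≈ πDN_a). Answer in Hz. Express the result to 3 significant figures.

183 Hz

k = Gd⁴/(8D³N_a) = (41.8×10³)(6.5⁴)/(8·33.0³·8) = 32.442 N/mm = 32442 N/m
Wire length L = πDN_a = π·33.0·8 = 829.38 mm
m = ρ·(πd²/4)·L = 8800 × 33.183×10⁻⁶ m² × 0.82938 m = 0.24219 kg
f_n = ½√(k/m) = 0.5·√(32442/0.24219) = 0.5·√(1.3395e+05) = 183 Hz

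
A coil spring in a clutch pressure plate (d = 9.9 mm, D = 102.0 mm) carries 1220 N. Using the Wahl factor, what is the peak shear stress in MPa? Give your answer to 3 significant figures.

Spring index C = D/d = 102.0/9.9 = 10.3030
K_W = (4C−1)/(4C−4) + 0.615/C = 40.212/37.212 + 0.0597 = 1.1403
τ₀ = 8FD/(πd³) = 8·1220·102.0/(π·9.9³) = 995520/3048.3 = 326.58 MPa
τ_max = K·τ₀ = 1.1403 × 326.58 = 372.41 MPa

372 MPa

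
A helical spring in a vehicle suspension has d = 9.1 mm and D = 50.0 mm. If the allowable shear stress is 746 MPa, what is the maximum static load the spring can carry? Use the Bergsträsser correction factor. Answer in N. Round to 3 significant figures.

3490 N

C = D/d = 50.0/9.1 = 5.4945
K_B = (4C+2)/(4C−3) = 23.978/18.978 = 1.2635
τ_max = K·8FD/(πd³) → F_max = τ_allow·πd³/(8DK)
F_max = 746·π·9.1³/(8·50.0·1.2635) = 1.7661e+06/505.39 = 3494.5 N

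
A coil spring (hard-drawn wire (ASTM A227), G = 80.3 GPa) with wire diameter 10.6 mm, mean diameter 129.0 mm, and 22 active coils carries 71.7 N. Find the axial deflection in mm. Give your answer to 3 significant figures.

26.7 mm

k = Gd⁴/(8D³N_a) = (80.3×10³)(10.6⁴)/(8·129.0³·22) = 2.6832 N/mm
δ = F/k = 71.7 / 2.6832 = 26.722 mm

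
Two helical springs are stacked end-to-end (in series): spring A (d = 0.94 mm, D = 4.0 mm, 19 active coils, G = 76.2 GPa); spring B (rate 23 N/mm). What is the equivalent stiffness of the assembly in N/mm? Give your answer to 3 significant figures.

k_A = Gd⁴/(8D³N_a) = (76.2×10³)(0.94⁴)/(8·4.0³·19) = 6.1157 N/mm
Series: 1/k_eq = 1/6.1157 + 1/23 = 0.20699; k_eq = 4.8311 N/mm

4.83 N/mm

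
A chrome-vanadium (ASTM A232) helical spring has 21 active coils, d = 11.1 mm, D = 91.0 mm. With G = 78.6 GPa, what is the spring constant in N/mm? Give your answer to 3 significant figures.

k = Gd⁴/(8D³N_a) = (78.6×10³ × 11.1⁴) / (8 × 91.0³ × 21)
  = 1.1932e+09 / 1.266e+08 = 9.425 N/mm

9.42 N/mm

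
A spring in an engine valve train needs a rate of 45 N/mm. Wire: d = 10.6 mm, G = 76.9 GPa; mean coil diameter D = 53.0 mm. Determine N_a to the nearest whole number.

N_a = Gd⁴/(8D³k) = (76.9×10³ × 10.6⁴)/(8 × 53.0³ × 45)
    = 9.70845e+08 / 5.35957e+07 = 18.11 → 18 coils

18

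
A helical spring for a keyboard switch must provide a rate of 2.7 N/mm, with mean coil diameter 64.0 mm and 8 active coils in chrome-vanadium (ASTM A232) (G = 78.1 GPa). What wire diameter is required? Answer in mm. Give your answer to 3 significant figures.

d = (8D³N_a·k / G)^(1/4) = (8·64.0³·8·2.7 / (78.1×10³))^0.25
  = (580.01)^0.25 = 4.9075 mm

4.91 mm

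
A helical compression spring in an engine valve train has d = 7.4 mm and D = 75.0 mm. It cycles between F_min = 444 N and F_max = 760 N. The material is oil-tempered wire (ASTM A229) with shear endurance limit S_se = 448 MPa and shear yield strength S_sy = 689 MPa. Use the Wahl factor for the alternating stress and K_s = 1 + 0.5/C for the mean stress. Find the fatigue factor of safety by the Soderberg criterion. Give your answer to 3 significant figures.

1.61

C = D/d = 75.0/7.4 = 10.1351; K_W = (4C−1)/(4C−4)+0.615/C = 1.1428; K_s = 1+0.5/C = 1.0493
F_a = (F_max−F_min)/2 = 158 N; F_m = (F_max+F_min)/2 = 602 N
τ_a = K_W·8F_aD/(πd³) = 1.1428 × 74.467 = 85.099 MPa
τ_m = K_s·8F_mD/(πd³) = 1.0493 × 283.73 = 297.73 MPa
Soderberg: 1/n_f = τ_a/S_se + τ_m/S_sy = 85.099/448 + 297.73/689 = 0.18995 + 0.43211 = 0.62207
n_f = 1/0.62207 = 1.608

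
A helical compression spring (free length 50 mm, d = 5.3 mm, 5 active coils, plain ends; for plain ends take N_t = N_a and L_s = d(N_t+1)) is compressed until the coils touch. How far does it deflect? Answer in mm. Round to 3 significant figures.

N_t = 5; L_s = 5.3·6 = 31.8 mm
δ_solid = L₀ − L_s = 50 − 31.8 = 18.2 mm

18.2 mm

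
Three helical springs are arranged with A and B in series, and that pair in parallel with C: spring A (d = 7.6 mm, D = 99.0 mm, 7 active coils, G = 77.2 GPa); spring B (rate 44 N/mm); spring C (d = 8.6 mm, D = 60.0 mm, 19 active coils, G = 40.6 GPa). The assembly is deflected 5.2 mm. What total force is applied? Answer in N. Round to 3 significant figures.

57.4 N

k_A = Gd⁴/(8D³N_a) = (77.2×10³)(7.6⁴)/(8·99.0³·7) = 4.74 N/mm
k_C = Gd⁴/(8D³N_a) = (40.6×10³)(8.6⁴)/(8·60.0³·19) = 6.7643 N/mm
Springs A,B series: k_AB = 1/(1/4.74+1/44) = 4.279 N/mm; parallel with C: k_eq = 4.279+6.7643 = 11.043 N/mm
F = k_eq·δ = 11.043·5.2 = 57.425 N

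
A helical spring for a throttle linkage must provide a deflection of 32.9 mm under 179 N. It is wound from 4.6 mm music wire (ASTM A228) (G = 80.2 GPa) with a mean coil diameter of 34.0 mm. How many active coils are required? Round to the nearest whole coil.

21

Required rate k = F/δ = 179/32.9 = 5.4407 N/mm
N_a = Gd⁴/(8D³k) = (80.2×10³ × 4.6⁴)/(8 × 34.0³ × 5.4407)
    = 3.59092e+07 / 1.71074e+06 = 20.99 → 21 coils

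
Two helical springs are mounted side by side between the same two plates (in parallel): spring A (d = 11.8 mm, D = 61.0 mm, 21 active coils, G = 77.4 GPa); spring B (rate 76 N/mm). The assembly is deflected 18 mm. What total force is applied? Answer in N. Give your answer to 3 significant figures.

k_A = Gd⁴/(8D³N_a) = (77.4×10³)(11.8⁴)/(8·61.0³·21) = 39.352 N/mm
Parallel: k_eq = 39.352 + 76 = 115.35 N/mm
F = k_eq·δ = 115.35·18 = 2076.3 N

2080 N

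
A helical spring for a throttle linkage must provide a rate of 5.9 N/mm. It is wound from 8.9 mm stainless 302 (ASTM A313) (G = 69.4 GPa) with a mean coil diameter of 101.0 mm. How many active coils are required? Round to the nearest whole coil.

N_a = Gd⁴/(8D³k) = (69.4×10³ × 8.9⁴)/(8 × 101.0³ × 5.9)
    = 4.35431e+08 / 4.86302e+07 = 8.954 → 9 coils

9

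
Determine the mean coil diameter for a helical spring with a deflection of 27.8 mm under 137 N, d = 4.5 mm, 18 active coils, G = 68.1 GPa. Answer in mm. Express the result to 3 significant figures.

Required rate k = F/δ = 137/27.8 = 4.9281 N/mm
D = (Gd⁴/(8N_a·k))^(1/3) = (68.1×10³·4.5⁴/(8·18·4.9281))^(1/3)
  = (39351.3)^(1/3) = 34.0136 mm

34.0 mm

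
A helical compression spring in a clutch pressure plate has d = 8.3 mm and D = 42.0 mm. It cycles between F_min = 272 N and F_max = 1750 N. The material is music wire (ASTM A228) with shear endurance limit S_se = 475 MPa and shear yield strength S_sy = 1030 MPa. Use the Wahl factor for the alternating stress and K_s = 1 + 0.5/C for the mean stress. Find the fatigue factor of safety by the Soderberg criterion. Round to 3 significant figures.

C = D/d = 42.0/8.3 = 5.0602; K_W = (4C−1)/(4C−4)+0.615/C = 1.3063; K_s = 1+0.5/C = 1.0988
F_a = (F_max−F_min)/2 = 739 N; F_m = (F_max+F_min)/2 = 1011 N
τ_a = K_W·8F_aD/(πd³) = 1.3063 × 138.23 = 180.56 MPa
τ_m = K_s·8F_mD/(πd³) = 1.0988 × 189.11 = 207.79 MPa
Soderberg: 1/n_f = τ_a/S_se + τ_m/S_sy = 180.56/475 + 207.79/1030 = 0.38013 + 0.20174 = 0.58187
n_f = 1/0.58187 = 1.719

1.72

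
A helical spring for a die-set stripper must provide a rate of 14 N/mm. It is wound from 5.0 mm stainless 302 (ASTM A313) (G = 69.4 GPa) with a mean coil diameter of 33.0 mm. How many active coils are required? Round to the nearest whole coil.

N_a = Gd⁴/(8D³k) = (69.4×10³ × 5.0⁴)/(8 × 33.0³ × 14)
    = 4.3375e+07 / 4.02494e+06 = 10.78 → 11 coils

11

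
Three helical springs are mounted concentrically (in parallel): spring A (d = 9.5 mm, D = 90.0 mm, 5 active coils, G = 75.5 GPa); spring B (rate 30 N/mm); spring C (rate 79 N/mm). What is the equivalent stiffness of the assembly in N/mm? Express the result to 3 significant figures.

k_A = Gd⁴/(8D³N_a) = (75.5×10³)(9.5⁴)/(8·90.0³·5) = 21.089 N/mm
Parallel: k_eq = 21.089 + 30 + 79 = 130.09 N/mm

130 N/mm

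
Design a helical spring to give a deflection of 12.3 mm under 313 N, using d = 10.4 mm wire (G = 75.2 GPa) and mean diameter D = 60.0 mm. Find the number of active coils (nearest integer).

Required rate k = F/δ = 313/12.3 = 25.447 N/mm
N_a = Gd⁴/(8D³k) = (75.2×10³ × 10.4⁴)/(8 × 60.0³ × 25.447)
    = 8.79734e+08 / 4.39727e+07 = 20.01 → 20 coils

20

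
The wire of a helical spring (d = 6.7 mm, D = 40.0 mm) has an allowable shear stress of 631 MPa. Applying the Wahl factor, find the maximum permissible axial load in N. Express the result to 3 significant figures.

C = D/d = 40.0/6.7 = 5.9701
K_W = (4C−1)/(4C−4) + 0.615/C = 22.881/19.881 + 0.1030 = 1.2539
τ_max = K·8FD/(πd³) → F_max = τ_allow·πd³/(8DK)
F_max = 631·π·6.7³/(8·40.0·1.2539) = 5.9622e+05/401.25 = 1485.9 N

1490 N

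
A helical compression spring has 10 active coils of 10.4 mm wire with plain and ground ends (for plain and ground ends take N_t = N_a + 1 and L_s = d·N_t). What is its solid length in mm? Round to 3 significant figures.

114 mm

plain and ground ends: N_t = N_a + 1 = 10 + 1 = 11
L_s = d·N_t = 10.4 × 11 = 114.4 mm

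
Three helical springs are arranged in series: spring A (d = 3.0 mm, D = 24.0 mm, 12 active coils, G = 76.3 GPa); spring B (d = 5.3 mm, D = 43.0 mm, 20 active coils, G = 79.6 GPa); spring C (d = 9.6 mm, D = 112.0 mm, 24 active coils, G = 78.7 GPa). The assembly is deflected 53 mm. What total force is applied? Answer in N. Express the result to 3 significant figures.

k_A = Gd⁴/(8D³N_a) = (76.3×10³)(3.0⁴)/(8·24.0³·12) = 4.657 N/mm
k_B = Gd⁴/(8D³N_a) = (79.6×10³)(5.3⁴)/(8·43.0³·20) = 4.9373 N/mm
k_C = Gd⁴/(8D³N_a) = (78.7×10³)(9.6⁴)/(8·112.0³·24) = 2.478 N/mm
Series: 1/k_eq = 1/4.657 + 1/4.9373 + 1/2.478 = 0.82082; k_eq = 1.2183 N/mm
F = k_eq·δ = 1.2183·53 = 64.57 N

64.6 N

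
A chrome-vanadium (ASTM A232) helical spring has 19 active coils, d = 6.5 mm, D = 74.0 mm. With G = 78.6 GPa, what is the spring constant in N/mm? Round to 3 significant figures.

k = Gd⁴/(8D³N_a) = (78.6×10³ × 6.5⁴) / (8 × 74.0³ × 19)
  = 1.40306e+08 / 6.1594e+07 = 2.2779 N/mm

2.28 N/mm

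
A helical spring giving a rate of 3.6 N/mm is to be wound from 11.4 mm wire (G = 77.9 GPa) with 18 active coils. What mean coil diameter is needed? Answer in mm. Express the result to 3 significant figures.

136 mm

D = (Gd⁴/(8N_a·k))^(1/3) = (77.9×10³·11.4⁴/(8·18·3.6))^(1/3)
  = (2.538e+06)^(1/3) = 136.4051 mm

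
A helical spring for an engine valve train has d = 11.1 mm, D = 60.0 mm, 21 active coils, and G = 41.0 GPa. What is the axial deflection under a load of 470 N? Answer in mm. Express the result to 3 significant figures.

k = Gd⁴/(8D³N_a) = (41.0×10³)(11.1⁴)/(8·60.0³·21) = 17.152 N/mm
δ = F/k = 470 / 17.152 = 27.402 mm

27.4 mm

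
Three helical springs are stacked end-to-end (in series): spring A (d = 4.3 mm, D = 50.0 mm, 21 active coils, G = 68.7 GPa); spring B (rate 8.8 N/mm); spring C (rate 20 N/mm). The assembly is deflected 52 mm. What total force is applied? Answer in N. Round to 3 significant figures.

k_A = Gd⁴/(8D³N_a) = (68.7×10³)(4.3⁴)/(8·50.0³·21) = 1.1184 N/mm
Series: 1/k_eq = 1/1.1184 + 1/8.8 + 1/20 = 1.0577; k_eq = 0.94541 N/mm
F = k_eq·δ = 0.94541·52 = 49.161 N

49.2 N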